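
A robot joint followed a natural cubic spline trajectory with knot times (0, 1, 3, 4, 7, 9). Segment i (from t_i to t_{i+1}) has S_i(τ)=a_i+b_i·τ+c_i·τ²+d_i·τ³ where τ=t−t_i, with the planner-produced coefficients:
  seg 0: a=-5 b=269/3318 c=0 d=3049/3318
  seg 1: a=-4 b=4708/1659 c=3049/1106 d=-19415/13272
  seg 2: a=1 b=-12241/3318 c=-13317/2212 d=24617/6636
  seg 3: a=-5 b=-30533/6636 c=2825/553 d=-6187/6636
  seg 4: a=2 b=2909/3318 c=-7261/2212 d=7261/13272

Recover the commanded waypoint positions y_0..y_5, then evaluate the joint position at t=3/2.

y_0=-5 y_1=-4 y_2=1 y_3=-5 y_4=2 y_5=-5
S(3/2) = -73429/35392

y_0 = S_0(0) = a_0 = -5
y_1 = S_1(0) = a_1 = -4
y_2 = S_2(0) = a_2 = 1
y_3 = S_3(0) = a_3 = -5
y_4 = S_4(0) = a_4 = 2
y_5 = S_4(2) = -5
t_q=3/2 is in segment 1 (τ=1/2); S_1(τ)=-73429/35392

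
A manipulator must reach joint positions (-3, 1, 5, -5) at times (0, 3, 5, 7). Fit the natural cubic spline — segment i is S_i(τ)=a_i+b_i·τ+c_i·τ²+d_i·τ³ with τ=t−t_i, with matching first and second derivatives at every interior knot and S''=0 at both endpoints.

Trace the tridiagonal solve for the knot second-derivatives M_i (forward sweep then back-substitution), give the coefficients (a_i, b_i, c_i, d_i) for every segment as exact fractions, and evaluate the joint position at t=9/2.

Δ: Δ0=4/3, Δ1=2, Δ2=-5
row 1: diag=10, rhs=4; c'=1/5, d'=2/5
row 2: denom=8−2·1/5=38/5; d'=(-42−2·2/5)/(38/5)=-107/19
back: M2=-107/19
back: M1=2/5−1/5·-107/19=29/19
M: M0=0, M1=29/19, M2=-107/19, M3=0
seg 0: a=-3, c=M0/2=0, d=(M1−M0)/(6·3)=29/342, b=Δ0−h0·(2M0+M1)/6=65/114
seg 1: a=1, c=M1/2=29/38, d=(M2−M1)/(6·2)=-34/57, b=Δ1−h1·(2M1+M2)/6=163/57
seg 2: a=5, c=M2/2=-107/38, d=(M3−M2)/(6·2)=107/228, b=Δ2−h2·(2M2+M3)/6=-71/57
t_q=9/2 → seg 1, τ=3/2; S=1+163/57·τ+29/38·τ²+-34/57·τ³=759/152

  seg 0: a=-3 b=65/114 c=0 d=29/342
  seg 1: a=1 b=163/57 c=29/38 d=-34/57
  seg 2: a=5 b=-71/57 c=-107/38 d=107/228
S(9/2) = 759/152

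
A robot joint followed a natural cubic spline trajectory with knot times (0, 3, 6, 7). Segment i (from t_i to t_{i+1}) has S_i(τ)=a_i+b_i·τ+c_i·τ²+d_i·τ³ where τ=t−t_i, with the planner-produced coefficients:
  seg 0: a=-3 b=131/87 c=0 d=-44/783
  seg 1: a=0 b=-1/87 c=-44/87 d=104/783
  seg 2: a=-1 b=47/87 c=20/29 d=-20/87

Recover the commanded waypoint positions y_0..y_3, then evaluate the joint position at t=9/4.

y_0=-3 y_1=0 y_2=-1 y_3=0
S(9/4) = -117/464

y_0 = S_0(0) = a_0 = -3
y_1 = S_1(0) = a_1 = 0
y_2 = S_2(0) = a_2 = -1
y_3 = S_2(1) = 0
t_q=9/4 is in segment 0 (τ=9/4); S_0(τ)=-117/464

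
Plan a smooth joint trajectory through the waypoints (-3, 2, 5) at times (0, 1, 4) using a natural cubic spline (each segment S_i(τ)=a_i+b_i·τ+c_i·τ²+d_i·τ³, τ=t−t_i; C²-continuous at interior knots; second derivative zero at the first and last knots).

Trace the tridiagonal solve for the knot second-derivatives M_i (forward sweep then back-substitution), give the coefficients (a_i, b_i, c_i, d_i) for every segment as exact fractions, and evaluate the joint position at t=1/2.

Δ: Δ0=5, Δ1=1
row 1: diag=8, rhs=-24; c'=3/8, d'=-3
back: M1=-3
M: M0=0, M1=-3, M2=0
seg 0: a=-3, c=M0/2=0, d=(M1−M0)/(6·1)=-1/2, b=Δ0−h0·(2M0+M1)/6=11/2
seg 1: a=2, c=M1/2=-3/2, d=(M2−M1)/(6·3)=1/6, b=Δ1−h1·(2M1+M2)/6=4
t_q=1/2 → seg 0, τ=1/2; S=-3+11/2·τ+0·τ²+-1/2·τ³=-5/16

  seg 0: a=-3 b=11/2 c=0 d=-1/2
  seg 1: a=2 b=4 c=-3/2 d=1/6
S(1/2) = -5/16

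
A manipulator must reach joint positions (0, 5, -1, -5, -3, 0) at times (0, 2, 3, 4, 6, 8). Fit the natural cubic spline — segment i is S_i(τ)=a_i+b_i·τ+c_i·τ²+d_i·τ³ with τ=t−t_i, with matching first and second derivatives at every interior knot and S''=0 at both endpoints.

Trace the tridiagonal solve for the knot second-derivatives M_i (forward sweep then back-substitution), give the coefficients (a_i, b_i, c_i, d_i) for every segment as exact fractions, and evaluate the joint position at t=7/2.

  seg 0: a=0 b=1341/241 c=0 d=-1477/1928
  seg 1: a=5 b=-1749/482 c=-4431/964 d=2145/964
  seg 2: a=-1 b=-5925/964 c=501/241 d=65/964
  seg 3: a=-5 b=-861/482 c=2199/964 d=-107/241
  seg 4: a=-3 b=969/482 c=-369/964 d=123/1928
S(7/2) = -27339/7712

Δ: Δ0=5/2, Δ1=-6, Δ2=-4, Δ3=1, Δ4=3/2
row 1: diag=6, rhs=-51; c'=1/6, d'=-17/2
row 2: denom=4−1·1/6=23/6; d'=(12−1·-17/2)/(23/6)=123/23
row 3: denom=6−1·6/23=132/23; d'=(30−1·123/23)/(132/23)=189/44
row 4: denom=8−2·23/66=241/33; d'=(3−2·189/44)/(241/33)=-369/482
back: M4=-369/482
back: M3=189/44−23/66·-369/482=2199/482
back: M2=123/23−6/23·2199/482=1002/241
back: M1=-17/2−1/6·1002/241=-4431/482
M: M0=0, M1=-4431/482, M2=1002/241, M3=2199/482, M4=-369/482, M5=0
seg 0: a=0, c=M0/2=0, d=(M1−M0)/(6·2)=-1477/1928, b=Δ0−h0·(2M0+M1)/6=1341/241
seg 1: a=5, c=M1/2=-4431/964, d=(M2−M1)/(6·1)=2145/964, b=Δ1−h1·(2M1+M2)/6=-1749/482
seg 2: a=-1, c=M2/2=501/241, d=(M3−M2)/(6·1)=65/964, b=Δ2−h2·(2M2+M3)/6=-5925/964
seg 3: a=-5, c=M3/2=2199/964, d=(M4−M3)/(6·2)=-107/241, b=Δ3−h3·(2M3+M4)/6=-861/482
seg 4: a=-3, c=M4/2=-369/964, d=(M5−M4)/(6·2)=123/1928, b=Δ4−h4·(2M4+M5)/6=969/482
t_q=7/2 → seg 2, τ=1/2; S=-1+-5925/964·τ+501/241·τ²+65/964·τ³=-27339/7712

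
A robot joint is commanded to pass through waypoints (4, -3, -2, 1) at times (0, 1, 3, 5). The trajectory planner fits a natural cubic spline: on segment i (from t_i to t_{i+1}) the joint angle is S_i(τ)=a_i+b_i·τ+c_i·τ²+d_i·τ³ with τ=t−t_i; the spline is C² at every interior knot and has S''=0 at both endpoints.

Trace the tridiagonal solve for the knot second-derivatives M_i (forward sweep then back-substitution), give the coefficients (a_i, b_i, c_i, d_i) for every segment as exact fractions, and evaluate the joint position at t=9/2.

  seg 0: a=4 b=-183/22 c=0 d=29/22
  seg 1: a=-3 b=-48/11 c=87/22 d=-67/88
  seg 2: a=-2 b=51/22 c=-27/44 d=9/88
S(9/2) = 311/704

Δ: Δ0=-7, Δ1=1/2, Δ2=3/2
row 1: diag=6, rhs=45; c'=1/3, d'=15/2
row 2: denom=8−2·1/3=22/3; d'=(6−2·15/2)/(22/3)=-27/22
back: M2=-27/22
back: M1=15/2−1/3·-27/22=87/11
M: M0=0, M1=87/11, M2=-27/22, M3=0
seg 0: a=4, c=M0/2=0, d=(M1−M0)/(6·1)=29/22, b=Δ0−h0·(2M0+M1)/6=-183/22
seg 1: a=-3, c=M1/2=87/22, d=(M2−M1)/(6·2)=-67/88, b=Δ1−h1·(2M1+M2)/6=-48/11
seg 2: a=-2, c=M2/2=-27/44, d=(M3−M2)/(6·2)=9/88, b=Δ2−h2·(2M2+M3)/6=51/22
t_q=9/2 → seg 2, τ=3/2; S=-2+51/22·τ+-27/44·τ²+9/88·τ³=311/704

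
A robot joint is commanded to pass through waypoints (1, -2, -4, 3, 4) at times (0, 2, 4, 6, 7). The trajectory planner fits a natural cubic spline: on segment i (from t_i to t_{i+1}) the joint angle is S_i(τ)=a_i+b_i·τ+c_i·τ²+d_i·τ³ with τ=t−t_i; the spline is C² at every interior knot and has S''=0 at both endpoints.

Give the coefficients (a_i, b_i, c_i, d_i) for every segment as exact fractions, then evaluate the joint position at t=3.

  seg 0: a=1 b=-51/41 c=0 d=-21/328
  seg 1: a=-2 b=-165/82 c=-63/164 d=73/164
  seg 2: a=-4 b=147/82 c=375/164 d=-235/328
  seg 3: a=3 b=96/41 c=-165/82 d=55/82
S(3) = -162/41

Δ: Δ0=-3/2, Δ1=-1, Δ2=7/2, Δ3=1
row 1: diag=8, rhs=3; c'=1/4, d'=3/8
row 2: denom=8−2·1/4=15/2; d'=(27−2·3/8)/(15/2)=7/2
row 3: denom=6−2·4/15=82/15; d'=(-15−2·7/2)/(82/15)=-165/41
back: M3=-165/41
back: M2=7/2−4/15·-165/41=375/82
back: M1=3/8−1/4·375/82=-63/82
M: M0=0, M1=-63/82, M2=375/82, M3=-165/41, M4=0
seg 0: a=1, c=M0/2=0, d=(M1−M0)/(6·2)=-21/328, b=Δ0−h0·(2M0+M1)/6=-51/41
seg 1: a=-2, c=M1/2=-63/164, d=(M2−M1)/(6·2)=73/164, b=Δ1−h1·(2M1+M2)/6=-165/82
seg 2: a=-4, c=M2/2=375/164, d=(M3−M2)/(6·2)=-235/328, b=Δ2−h2·(2M2+M3)/6=147/82
seg 3: a=3, c=M3/2=-165/82, d=(M4−M3)/(6·1)=55/82, b=Δ3−h3·(2M3+M4)/6=96/41
t_q=3 → seg 1, τ=1; S=-2+-165/82·τ+-63/164·τ²+73/164·τ³=-162/41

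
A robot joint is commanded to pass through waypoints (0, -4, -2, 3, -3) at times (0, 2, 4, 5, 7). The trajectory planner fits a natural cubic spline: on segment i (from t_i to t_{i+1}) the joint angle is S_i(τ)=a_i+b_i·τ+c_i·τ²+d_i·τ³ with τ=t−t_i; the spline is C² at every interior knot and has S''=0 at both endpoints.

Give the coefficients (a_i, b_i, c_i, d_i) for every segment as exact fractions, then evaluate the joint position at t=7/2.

Δ: Δ0=-2, Δ1=1, Δ2=5, Δ3=-3
row 1: diag=8, rhs=18; c'=1/4, d'=9/4
row 2: denom=6−2·1/4=11/2; d'=(24−2·9/4)/(11/2)=39/11
row 3: denom=6−1·2/11=64/11; d'=(-48−1·39/11)/(64/11)=-567/64
back: M3=-567/64
back: M2=39/11−2/11·-567/64=165/32
back: M1=9/4−1/4·165/32=123/128
M: M0=0, M1=123/128, M2=165/32, M3=-567/64, M4=0
seg 0: a=0, c=M0/2=0, d=(M1−M0)/(6·2)=41/512, b=Δ0−h0·(2M0+M1)/6=-297/128
seg 1: a=-4, c=M1/2=123/256, d=(M2−M1)/(6·2)=179/512, b=Δ1−h1·(2M1+M2)/6=-87/64
seg 2: a=-2, c=M2/2=165/64, d=(M3−M2)/(6·1)=-299/128, b=Δ2−h2·(2M2+M3)/6=609/128
seg 3: a=3, c=M3/2=-567/128, d=(M4−M3)/(6·2)=189/256, b=Δ3−h3·(2M3+M4)/6=93/32
t_q=7/2 → seg 1, τ=3/2; S=-4+-87/64·τ+123/256·τ²+179/512·τ³=-15475/4096

  seg 0: a=0 b=-297/128 c=0 d=41/512
  seg 1: a=-4 b=-87/64 c=123/256 d=179/512
  seg 2: a=-2 b=609/128 c=165/64 d=-299/128
  seg 3: a=3 b=93/32 c=-567/128 d=189/256
S(7/2) = -15475/4096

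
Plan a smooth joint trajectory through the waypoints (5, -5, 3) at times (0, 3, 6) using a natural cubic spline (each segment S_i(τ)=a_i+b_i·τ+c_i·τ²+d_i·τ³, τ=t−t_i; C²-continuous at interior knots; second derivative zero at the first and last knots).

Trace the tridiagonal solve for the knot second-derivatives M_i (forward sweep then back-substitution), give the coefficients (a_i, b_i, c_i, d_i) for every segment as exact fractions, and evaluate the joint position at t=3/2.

Δ: Δ0=-10/3, Δ1=8/3
row 1: diag=12, rhs=36; c'=1/4, d'=3
back: M1=3
M: M0=0, M1=3, M2=0
seg 0: a=5, c=M0/2=0, d=(M1−M0)/(6·3)=1/6, b=Δ0−h0·(2M0+M1)/6=-29/6
seg 1: a=-5, c=M1/2=3/2, d=(M2−M1)/(6·3)=-1/6, b=Δ1−h1·(2M1+M2)/6=-1/3
t_q=3/2 → seg 0, τ=3/2; S=5+-29/6·τ+0·τ²+1/6·τ³=-27/16

  seg 0: a=5 b=-29/6 c=0 d=1/6
  seg 1: a=-5 b=-1/3 c=3/2 d=-1/6
S(3/2) = -27/16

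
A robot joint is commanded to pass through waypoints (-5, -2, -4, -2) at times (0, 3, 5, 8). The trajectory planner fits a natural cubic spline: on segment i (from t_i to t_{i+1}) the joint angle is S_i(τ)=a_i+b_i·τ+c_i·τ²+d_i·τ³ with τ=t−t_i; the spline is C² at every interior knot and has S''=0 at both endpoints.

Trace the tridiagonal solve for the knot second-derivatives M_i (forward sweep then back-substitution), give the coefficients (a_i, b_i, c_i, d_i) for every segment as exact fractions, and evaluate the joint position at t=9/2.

Δ: Δ0=1, Δ1=-1, Δ2=2/3
row 1: diag=10, rhs=-12; c'=1/5, d'=-6/5
row 2: denom=10−2·1/5=48/5; d'=(10−2·-6/5)/(48/5)=31/24
back: M2=31/24
back: M1=-6/5−1/5·31/24=-35/24
M: M0=0, M1=-35/24, M2=31/24, M3=0
seg 0: a=-5, c=M0/2=0, d=(M1−M0)/(6·3)=-35/432, b=Δ0−h0·(2M0+M1)/6=83/48
seg 1: a=-2, c=M1/2=-35/48, d=(M2−M1)/(6·2)=11/48, b=Δ1−h1·(2M1+M2)/6=-11/24
seg 2: a=-4, c=M2/2=31/48, d=(M3−M2)/(6·3)=-31/432, b=Δ2−h2·(2M2+M3)/6=-5/8
t_q=9/2 → seg 1, τ=3/2; S=-2+-11/24·τ+-35/48·τ²+11/48·τ³=-455/128

  seg 0: a=-5 b=83/48 c=0 d=-35/432
  seg 1: a=-2 b=-11/24 c=-35/48 d=11/48
  seg 2: a=-4 b=-5/8 c=31/48 d=-31/432
S(9/2) = -455/128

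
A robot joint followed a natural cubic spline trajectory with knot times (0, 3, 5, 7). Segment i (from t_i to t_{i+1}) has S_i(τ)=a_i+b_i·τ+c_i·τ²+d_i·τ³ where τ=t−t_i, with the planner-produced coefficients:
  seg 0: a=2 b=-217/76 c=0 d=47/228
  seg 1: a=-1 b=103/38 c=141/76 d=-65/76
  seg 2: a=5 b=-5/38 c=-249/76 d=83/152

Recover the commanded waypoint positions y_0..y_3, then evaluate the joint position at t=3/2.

y_0=2 y_1=-1 y_2=5 y_3=-4
S(3/2) = -965/608

y_0 = S_0(0) = a_0 = 2
y_1 = S_1(0) = a_1 = -1
y_2 = S_2(0) = a_2 = 5
y_3 = S_2(2) = -4
t_q=3/2 is in segment 0 (τ=3/2); S_0(τ)=-965/608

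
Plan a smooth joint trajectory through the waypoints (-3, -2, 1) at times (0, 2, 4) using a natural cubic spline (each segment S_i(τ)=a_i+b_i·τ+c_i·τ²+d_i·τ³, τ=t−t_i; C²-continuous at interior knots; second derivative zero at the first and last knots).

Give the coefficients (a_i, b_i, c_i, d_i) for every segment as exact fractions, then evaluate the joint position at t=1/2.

  seg 0: a=-3 b=1/4 c=0 d=1/16
  seg 1: a=-2 b=1 c=3/8 d=-1/16
S(1/2) = -367/128

Δ: Δ0=1/2, Δ1=3/2
row 1: diag=8, rhs=6; c'=1/4, d'=3/4
back: M1=3/4
M: M0=0, M1=3/4, M2=0
seg 0: a=-3, c=M0/2=0, d=(M1−M0)/(6·2)=1/16, b=Δ0−h0·(2M0+M1)/6=1/4
seg 1: a=-2, c=M1/2=3/8, d=(M2−M1)/(6·2)=-1/16, b=Δ1−h1·(2M1+M2)/6=1
t_q=1/2 → seg 0, τ=1/2; S=-3+1/4·τ+0·τ²+1/16·τ³=-367/128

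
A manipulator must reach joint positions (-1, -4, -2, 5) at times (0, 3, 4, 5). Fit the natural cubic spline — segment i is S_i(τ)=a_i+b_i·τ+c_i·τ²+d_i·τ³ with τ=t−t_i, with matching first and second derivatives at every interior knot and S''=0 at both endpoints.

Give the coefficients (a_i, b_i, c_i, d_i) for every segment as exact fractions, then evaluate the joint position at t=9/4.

Δ: Δ0=-1, Δ1=2, Δ2=7
row 1: diag=8, rhs=18; c'=1/8, d'=9/4
row 2: denom=4−1·1/8=31/8; d'=(30−1·9/4)/(31/8)=222/31
back: M2=222/31
back: M1=9/4−1/8·222/31=42/31
M: M0=0, M1=42/31, M2=222/31, M3=0
seg 0: a=-1, c=M0/2=0, d=(M1−M0)/(6·3)=7/93, b=Δ0−h0·(2M0+M1)/6=-52/31
seg 1: a=-4, c=M1/2=21/31, d=(M2−M1)/(6·1)=30/31, b=Δ1−h1·(2M1+M2)/6=11/31
seg 2: a=-2, c=M2/2=111/31, d=(M3−M2)/(6·1)=-37/31, b=Δ2−h2·(2M2+M3)/6=143/31
t_q=9/4 → seg 0, τ=9/4; S=-1+-52/31·τ+0·τ²+7/93·τ³=-7771/1984

  seg 0: a=-1 b=-52/31 c=0 d=7/93
  seg 1: a=-4 b=11/31 c=21/31 d=30/31
  seg 2: a=-2 b=143/31 c=111/31 d=-37/31
S(9/4) = -7771/1984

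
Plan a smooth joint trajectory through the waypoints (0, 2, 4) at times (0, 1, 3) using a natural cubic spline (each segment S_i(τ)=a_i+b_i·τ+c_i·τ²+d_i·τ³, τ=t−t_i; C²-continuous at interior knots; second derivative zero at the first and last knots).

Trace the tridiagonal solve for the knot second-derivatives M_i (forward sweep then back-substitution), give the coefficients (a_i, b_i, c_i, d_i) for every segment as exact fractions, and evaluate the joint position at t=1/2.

Δ: Δ0=2, Δ1=1
row 1: diag=6, rhs=-6; c'=1/3, d'=-1
back: M1=-1
M: M0=0, M1=-1, M2=0
seg 0: a=0, c=M0/2=0, d=(M1−M0)/(6·1)=-1/6, b=Δ0−h0·(2M0+M1)/6=13/6
seg 1: a=2, c=M1/2=-1/2, d=(M2−M1)/(6·2)=1/12, b=Δ1−h1·(2M1+M2)/6=5/3
t_q=1/2 → seg 0, τ=1/2; S=0+13/6·τ+0·τ²+-1/6·τ³=17/16

  seg 0: a=0 b=13/6 c=0 d=-1/6
  seg 1: a=2 b=5/3 c=-1/2 d=1/12
S(1/2) = 17/16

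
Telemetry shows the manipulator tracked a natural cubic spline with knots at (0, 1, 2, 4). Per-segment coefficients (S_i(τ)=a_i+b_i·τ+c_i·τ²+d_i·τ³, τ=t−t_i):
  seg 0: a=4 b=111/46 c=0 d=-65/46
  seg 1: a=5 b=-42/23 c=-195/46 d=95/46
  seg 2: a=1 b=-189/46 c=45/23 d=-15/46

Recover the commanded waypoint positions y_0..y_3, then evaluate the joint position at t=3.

y_0 = S_0(0) = a_0 = 4
y_1 = S_1(0) = a_1 = 5
y_2 = S_2(0) = a_2 = 1
y_3 = S_2(2) = -2
t_q=3 is in segment 2 (τ=1); S_2(τ)=-34/23

y_0=4 y_1=5 y_2=1 y_3=-2
S(3) = -34/23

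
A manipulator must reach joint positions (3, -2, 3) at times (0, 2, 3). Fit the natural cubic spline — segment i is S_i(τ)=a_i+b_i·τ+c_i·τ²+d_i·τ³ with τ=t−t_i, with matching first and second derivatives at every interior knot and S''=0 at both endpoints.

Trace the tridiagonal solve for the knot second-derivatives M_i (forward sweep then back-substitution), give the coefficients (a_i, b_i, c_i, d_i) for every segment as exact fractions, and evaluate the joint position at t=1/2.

  seg 0: a=3 b=-5 c=0 d=5/8
  seg 1: a=-2 b=5/2 c=15/4 d=-5/4
S(1/2) = 37/64

Δ: Δ0=-5/2, Δ1=5
row 1: diag=6, rhs=45; c'=1/6, d'=15/2
back: M1=15/2
M: M0=0, M1=15/2, M2=0
seg 0: a=3, c=M0/2=0, d=(M1−M0)/(6·2)=5/8, b=Δ0−h0·(2M0+M1)/6=-5
seg 1: a=-2, c=M1/2=15/4, d=(M2−M1)/(6·1)=-5/4, b=Δ1−h1·(2M1+M2)/6=5/2
t_q=1/2 → seg 0, τ=1/2; S=3+-5·τ+0·τ²+5/8·τ³=37/64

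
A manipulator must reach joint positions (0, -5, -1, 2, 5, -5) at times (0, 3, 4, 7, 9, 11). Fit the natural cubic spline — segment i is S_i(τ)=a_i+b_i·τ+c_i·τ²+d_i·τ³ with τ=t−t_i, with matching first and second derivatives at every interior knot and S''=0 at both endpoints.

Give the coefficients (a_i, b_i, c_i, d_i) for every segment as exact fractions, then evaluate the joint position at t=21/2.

Δ: Δ0=-5/3, Δ1=4, Δ2=1, Δ3=3/2, Δ4=-5
row 1: diag=8, rhs=34; c'=1/8, d'=17/4
row 2: denom=8−1·1/8=63/8; d'=(-18−1·17/4)/(63/8)=-178/63
row 3: denom=10−3·8/21=62/7; d'=(3−3·-178/63)/(62/7)=241/186
row 4: denom=8−2·7/31=234/31; d'=(-39−2·241/186)/(234/31)=-1934/351
back: M4=-1934/351
back: M3=241/186−7/31·-1934/351=1783/702
back: M2=-178/63−8/21·1783/702=-3994/1053
back: M1=17/4−1/8·-3994/1053=9949/2106
M: M0=0, M1=9949/2106, M2=-3994/1053, M3=1783/702, M4=-1934/351, M5=0
seg 0: a=0, c=M0/2=0, d=(M1−M0)/(6·3)=9949/37908, b=Δ0−h0·(2M0+M1)/6=-16969/4212
seg 1: a=-5, c=M1/2=9949/4212, d=(M2−M1)/(6·1)=-1993/1404, b=Δ1−h1·(2M1+M2)/6=6439/2106
seg 2: a=-1, c=M2/2=-1997/1053, d=(M3−M2)/(6·3)=13337/37908, b=Δ2−h2·(2M2+M3)/6=14839/4212
seg 3: a=2, c=M3/2=1783/1404, d=(M4−M3)/(6·2)=-5651/8424, b=Δ3−h3·(2M3+M4)/6=3461/2106
seg 4: a=5, c=M4/2=-967/351, d=(M5−M4)/(6·2)=967/2106, b=Δ4−h4·(2M4+M5)/6=-1397/1053
t_q=21/2 → seg 4, τ=3/2; S=5+-1397/1053·τ+-967/351·τ²+967/2106·τ³=-9205/5616

  seg 0: a=0 b=-16969/4212 c=0 d=9949/37908
  seg 1: a=-5 b=6439/2106 c=9949/4212 d=-1993/1404
  seg 2: a=-1 b=14839/4212 c=-1997/1053 d=13337/37908
  seg 3: a=2 b=3461/2106 c=1783/1404 d=-5651/8424
  seg 4: a=5 b=-1397/1053 c=-967/351 d=967/2106
S(21/2) = -9205/5616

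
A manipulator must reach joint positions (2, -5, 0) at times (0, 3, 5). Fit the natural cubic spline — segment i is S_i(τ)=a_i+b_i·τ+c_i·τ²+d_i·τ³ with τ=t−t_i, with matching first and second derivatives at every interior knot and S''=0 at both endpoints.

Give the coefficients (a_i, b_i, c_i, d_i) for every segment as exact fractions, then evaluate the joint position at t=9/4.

  seg 0: a=2 b=-227/60 c=0 d=29/180
  seg 1: a=-5 b=17/30 c=29/20 d=-29/120
S(9/4) = -5987/1280

Δ: Δ0=-7/3, Δ1=5/2
row 1: diag=10, rhs=29; c'=1/5, d'=29/10
back: M1=29/10
M: M0=0, M1=29/10, M2=0
seg 0: a=2, c=M0/2=0, d=(M1−M0)/(6·3)=29/180, b=Δ0−h0·(2M0+M1)/6=-227/60
seg 1: a=-5, c=M1/2=29/20, d=(M2−M1)/(6·2)=-29/120, b=Δ1−h1·(2M1+M2)/6=17/30
t_q=9/4 → seg 0, τ=9/4; S=2+-227/60·τ+0·τ²+29/180·τ³=-5987/1280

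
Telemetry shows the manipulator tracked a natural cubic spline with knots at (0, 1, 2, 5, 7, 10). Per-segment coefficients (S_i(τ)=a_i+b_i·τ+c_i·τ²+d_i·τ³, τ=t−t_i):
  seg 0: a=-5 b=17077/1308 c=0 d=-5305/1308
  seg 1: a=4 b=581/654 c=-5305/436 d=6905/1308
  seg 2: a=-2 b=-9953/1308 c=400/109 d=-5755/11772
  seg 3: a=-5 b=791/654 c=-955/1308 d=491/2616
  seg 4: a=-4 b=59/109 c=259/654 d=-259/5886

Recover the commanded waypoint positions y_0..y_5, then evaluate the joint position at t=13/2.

y_0 = S_0(0) = a_0 = -5
y_1 = S_1(0) = a_1 = 4
y_2 = S_2(0) = a_2 = -2
y_3 = S_3(0) = a_3 = -5
y_4 = S_4(0) = a_4 = -4
y_5 = S_4(3) = 0
t_q=13/2 is in segment 3 (τ=3/2); S_3(τ)=-29265/6976

y_0=-5 y_1=4 y_2=-2 y_3=-5 y_4=-4 y_5=0
S(13/2) = -29265/6976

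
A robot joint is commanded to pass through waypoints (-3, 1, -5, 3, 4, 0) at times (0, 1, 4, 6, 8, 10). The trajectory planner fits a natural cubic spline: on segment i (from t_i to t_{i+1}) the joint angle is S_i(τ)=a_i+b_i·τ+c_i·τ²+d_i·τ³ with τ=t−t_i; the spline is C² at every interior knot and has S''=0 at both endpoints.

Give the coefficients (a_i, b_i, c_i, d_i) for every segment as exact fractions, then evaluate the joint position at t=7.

Δ: Δ0=4, Δ1=-2, Δ2=4, Δ3=1/2, Δ4=-2
row 1: diag=8, rhs=-36; c'=3/8, d'=-9/2
row 2: denom=10−3·3/8=71/8; d'=(36−3·-9/2)/(71/8)=396/71
row 3: denom=8−2·16/71=536/71; d'=(-21−2·396/71)/(536/71)=-2283/536
row 4: denom=8−2·71/268=1001/134; d'=(-15−2·-2283/536)/(1001/134)=-1737/2002
back: M4=-1737/2002
back: M3=-2283/536−71/268·-1737/2002=-8067/2002
back: M2=396/71−16/71·-8067/2002=6492/1001
back: M1=-9/2−3/8·6492/1001=-6939/1001
M: M0=0, M1=-6939/1001, M2=6492/1001, M3=-8067/2002, M4=-1737/2002, M5=0
seg 0: a=-3, c=M0/2=0, d=(M1−M0)/(6·1)=-2313/2002, b=Δ0−h0·(2M0+M1)/6=10321/2002
seg 1: a=1, c=M1/2=-6939/2002, d=(M2−M1)/(6·3)=407/546, b=Δ1−h1·(2M1+M2)/6=1691/1001
seg 2: a=-5, c=M2/2=3246/1001, d=(M3−M2)/(6·2)=-7017/8008, b=Δ2−h2·(2M2+M3)/6=157/154
seg 3: a=3, c=M3/2=-8067/4004, d=(M4−M3)/(6·2)=1055/4004, b=Δ3−h3·(2M3+M4)/6=497/143
seg 4: a=4, c=M4/2=-1737/4004, d=(M5−M4)/(6·2)=579/8008, b=Δ4−h4·(2M4+M5)/6=-1423/1001
t_q=7 → seg 3, τ=1; S=3+497/143·τ+-8067/4004·τ²+1055/4004·τ³=4729/1001

  seg 0: a=-3 b=10321/2002 c=0 d=-2313/2002
  seg 1: a=1 b=1691/1001 c=-6939/2002 d=407/546
  seg 2: a=-5 b=157/154 c=3246/1001 d=-7017/8008
  seg 3: a=3 b=497/143 c=-8067/4004 d=1055/4004
  seg 4: a=4 b=-1423/1001 c=-1737/4004 d=579/8008
S(7) = 4729/1001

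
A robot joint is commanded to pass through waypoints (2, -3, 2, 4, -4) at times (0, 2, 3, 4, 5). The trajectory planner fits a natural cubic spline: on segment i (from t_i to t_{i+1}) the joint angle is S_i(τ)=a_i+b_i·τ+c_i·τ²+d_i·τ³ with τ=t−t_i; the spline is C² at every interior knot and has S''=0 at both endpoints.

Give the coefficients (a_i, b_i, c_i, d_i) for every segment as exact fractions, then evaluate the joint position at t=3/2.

Δ: Δ0=-5/2, Δ1=5, Δ2=2, Δ3=-8
row 1: diag=6, rhs=45; c'=1/6, d'=15/2
row 2: denom=4−1·1/6=23/6; d'=(-18−1·15/2)/(23/6)=-153/23
row 3: denom=4−1·6/23=86/23; d'=(-60−1·-153/23)/(86/23)=-1227/86
back: M3=-1227/86
back: M2=-153/23−6/23·-1227/86=-126/43
back: M1=15/2−1/6·-126/43=687/86
M: M0=0, M1=687/86, M2=-126/43, M3=-1227/86, M4=0
seg 0: a=2, c=M0/2=0, d=(M1−M0)/(6·2)=229/344, b=Δ0−h0·(2M0+M1)/6=-222/43
seg 1: a=-3, c=M1/2=687/172, d=(M2−M1)/(6·1)=-313/172, b=Δ1−h1·(2M1+M2)/6=243/86
seg 2: a=2, c=M2/2=-63/43, d=(M3−M2)/(6·1)=-325/172, b=Δ2−h2·(2M2+M3)/6=921/172
seg 3: a=4, c=M3/2=-1227/172, d=(M4−M3)/(6·1)=409/172, b=Δ3−h3·(2M3+M4)/6=-279/86
t_q=3/2 → seg 0, τ=3/2; S=2+-222/43·τ+0·τ²+229/344·τ³=-9625/2752

  seg 0: a=2 b=-222/43 c=0 d=229/344
  seg 1: a=-3 b=243/86 c=687/172 d=-313/172
  seg 2: a=2 b=921/172 c=-63/43 d=-325/172
  seg 3: a=4 b=-279/86 c=-1227/172 d=409/172
S(3/2) = -9625/2752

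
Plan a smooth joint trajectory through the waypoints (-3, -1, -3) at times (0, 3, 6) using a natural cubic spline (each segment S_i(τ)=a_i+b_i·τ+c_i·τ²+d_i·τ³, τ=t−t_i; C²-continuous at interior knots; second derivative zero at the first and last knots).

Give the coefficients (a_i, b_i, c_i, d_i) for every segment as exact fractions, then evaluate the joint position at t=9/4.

Δ: Δ0=2/3, Δ1=-2/3
row 1: diag=12, rhs=-8; c'=1/4, d'=-2/3
back: M1=-2/3
M: M0=0, M1=-2/3, M2=0
seg 0: a=-3, c=M0/2=0, d=(M1−M0)/(6·3)=-1/27, b=Δ0−h0·(2M0+M1)/6=1
seg 1: a=-1, c=M1/2=-1/3, d=(M2−M1)/(6·3)=1/27, b=Δ1−h1·(2M1+M2)/6=0
t_q=9/4 → seg 0, τ=9/4; S=-3+1·τ+0·τ²+-1/27·τ³=-75/64

  seg 0: a=-3 b=1 c=0 d=-1/27
  seg 1: a=-1 b=0 c=-1/3 d=1/27
S(9/4) = -75/64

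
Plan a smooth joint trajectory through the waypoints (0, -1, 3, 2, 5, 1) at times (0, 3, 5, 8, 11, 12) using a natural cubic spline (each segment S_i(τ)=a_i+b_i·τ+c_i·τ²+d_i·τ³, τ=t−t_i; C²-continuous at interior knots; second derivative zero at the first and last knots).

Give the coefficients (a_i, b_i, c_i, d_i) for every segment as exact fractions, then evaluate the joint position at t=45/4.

Δ: Δ0=-1/3, Δ1=2, Δ2=-1/3, Δ3=1, Δ4=-4
row 1: diag=10, rhs=14; c'=1/5, d'=7/5
row 2: denom=10−2·1/5=48/5; d'=(-14−2·7/5)/(48/5)=-7/4
row 3: denom=12−3·5/16=177/16; d'=(8−3·-7/4)/(177/16)=212/177
row 4: denom=8−3·16/59=424/59; d'=(-30−3·212/177)/(424/59)=-991/212
back: M4=-991/212
back: M3=212/177−16/59·-991/212=392/159
back: M2=-7/4−5/16·392/159=-1603/636
back: M1=7/5−1/5·-1603/636=1211/636
M: M0=0, M1=1211/636, M2=-1603/636, M3=392/159, M4=-991/212, M5=0
seg 0: a=0, c=M0/2=0, d=(M1−M0)/(6·3)=1211/11448, b=Δ0−h0·(2M0+M1)/6=-545/424
seg 1: a=-1, c=M1/2=1211/1272, d=(M2−M1)/(6·2)=-469/1272, b=Δ1−h1·(2M1+M2)/6=333/212
seg 2: a=3, c=M2/2=-1603/1272, d=(M3−M2)/(6·3)=1057/3816, b=Δ2−h2·(2M2+M3)/6=607/636
seg 3: a=2, c=M3/2=196/159, d=(M4−M3)/(6·3)=-4541/11448, b=Δ3−h3·(2M3+M4)/6=1109/1272
seg 4: a=5, c=M4/2=-991/424, d=(M5−M4)/(6·1)=991/1272, b=Δ4−h4·(2M4+M5)/6=-1553/636
t_q=45/4 → seg 4, τ=1/4; S=5+-1553/636·τ+-991/424·τ²+991/1272·τ³=115481/27136

  seg 0: a=0 b=-545/424 c=0 d=1211/11448
  seg 1: a=-1 b=333/212 c=1211/1272 d=-469/1272
  seg 2: a=3 b=607/636 c=-1603/1272 d=1057/3816
  seg 3: a=2 b=1109/1272 c=196/159 d=-4541/11448
  seg 4: a=5 b=-1553/636 c=-991/424 d=991/1272
S(45/4) = 115481/27136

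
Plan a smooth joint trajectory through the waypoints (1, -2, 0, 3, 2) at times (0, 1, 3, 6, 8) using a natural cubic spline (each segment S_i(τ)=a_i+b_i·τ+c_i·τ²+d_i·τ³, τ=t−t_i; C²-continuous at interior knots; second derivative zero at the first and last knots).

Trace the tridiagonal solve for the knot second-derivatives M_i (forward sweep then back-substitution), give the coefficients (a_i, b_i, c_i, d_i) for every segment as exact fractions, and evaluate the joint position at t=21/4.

  seg 0: a=1 b=-1873/506 c=0 d=355/506
  seg 1: a=-2 b=-404/253 c=1065/506 d=-102/253
  seg 2: a=0 b=502/253 c=-159/506 d=-7/1518
  seg 3: a=3 b=-13/506 c=-90/253 d=15/253
S(21/4) = 91359/32384

Δ: Δ0=-3, Δ1=1, Δ2=1, Δ3=-1/2
row 1: diag=6, rhs=24; c'=1/3, d'=4
row 2: denom=10−2·1/3=28/3; d'=(0−2·4)/(28/3)=-6/7
row 3: denom=10−3·9/28=253/28; d'=(-9−3·-6/7)/(253/28)=-180/253
back: M3=-180/253
back: M2=-6/7−9/28·-180/253=-159/253
back: M1=4−1/3·-159/253=1065/253
M: M0=0, M1=1065/253, M2=-159/253, M3=-180/253, M4=0
seg 0: a=1, c=M0/2=0, d=(M1−M0)/(6·1)=355/506, b=Δ0−h0·(2M0+M1)/6=-1873/506
seg 1: a=-2, c=M1/2=1065/506, d=(M2−M1)/(6·2)=-102/253, b=Δ1−h1·(2M1+M2)/6=-404/253
seg 2: a=0, c=M2/2=-159/506, d=(M3−M2)/(6·3)=-7/1518, b=Δ2−h2·(2M2+M3)/6=502/253
seg 3: a=3, c=M3/2=-90/253, d=(M4−M3)/(6·2)=15/253, b=Δ3−h3·(2M3+M4)/6=-13/506
t_q=21/4 → seg 2, τ=9/4; S=0+502/253·τ+-159/506·τ²+-7/1518·τ³=91359/32384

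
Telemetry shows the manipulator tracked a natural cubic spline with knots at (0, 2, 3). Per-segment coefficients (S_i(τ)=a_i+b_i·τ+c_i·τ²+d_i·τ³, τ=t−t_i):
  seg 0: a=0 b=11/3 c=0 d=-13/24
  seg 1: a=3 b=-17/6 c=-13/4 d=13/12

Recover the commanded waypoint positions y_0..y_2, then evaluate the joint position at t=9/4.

y_0=0 y_1=3 y_2=-2
S(9/4) = 539/256

y_0 = S_0(0) = a_0 = 0
y_1 = S_1(0) = a_1 = 3
y_2 = S_1(1) = -2
t_q=9/4 is in segment 1 (τ=1/4); S_1(τ)=539/256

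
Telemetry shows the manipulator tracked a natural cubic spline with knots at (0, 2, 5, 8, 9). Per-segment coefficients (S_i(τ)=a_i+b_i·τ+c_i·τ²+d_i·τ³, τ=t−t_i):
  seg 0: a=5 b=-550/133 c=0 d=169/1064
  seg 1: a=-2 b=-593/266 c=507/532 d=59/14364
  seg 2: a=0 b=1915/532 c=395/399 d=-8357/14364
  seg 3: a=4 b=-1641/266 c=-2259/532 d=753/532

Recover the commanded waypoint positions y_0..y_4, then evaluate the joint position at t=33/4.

y_0=5 y_1=-2 y_2=0 y_3=4 y_4=-5
S(33/4) = 10771/4864

y_0 = S_0(0) = a_0 = 5
y_1 = S_1(0) = a_1 = -2
y_2 = S_2(0) = a_2 = 0
y_3 = S_3(0) = a_3 = 4
y_4 = S_3(1) = -5
t_q=33/4 is in segment 3 (τ=1/4); S_3(τ)=10771/4864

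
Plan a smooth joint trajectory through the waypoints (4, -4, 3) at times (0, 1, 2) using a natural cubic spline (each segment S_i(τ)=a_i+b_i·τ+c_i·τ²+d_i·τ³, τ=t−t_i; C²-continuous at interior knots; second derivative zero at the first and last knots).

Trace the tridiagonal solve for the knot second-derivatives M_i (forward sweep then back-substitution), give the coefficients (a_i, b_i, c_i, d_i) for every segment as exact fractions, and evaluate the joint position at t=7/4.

Δ: Δ0=-8, Δ1=7
row 1: diag=4, rhs=90; c'=1/4, d'=45/2
back: M1=45/2
M: M0=0, M1=45/2, M2=0
seg 0: a=4, c=M0/2=0, d=(M1−M0)/(6·1)=15/4, b=Δ0−h0·(2M0+M1)/6=-47/4
seg 1: a=-4, c=M1/2=45/4, d=(M2−M1)/(6·1)=-15/4, b=Δ1−h1·(2M1+M2)/6=-1/2
t_q=7/4 → seg 1, τ=3/4; S=-4+-1/2·τ+45/4·τ²+-15/4·τ³=95/256

  seg 0: a=4 b=-47/4 c=0 d=15/4
  seg 1: a=-4 b=-1/2 c=45/4 d=-15/4
S(7/4) = 95/256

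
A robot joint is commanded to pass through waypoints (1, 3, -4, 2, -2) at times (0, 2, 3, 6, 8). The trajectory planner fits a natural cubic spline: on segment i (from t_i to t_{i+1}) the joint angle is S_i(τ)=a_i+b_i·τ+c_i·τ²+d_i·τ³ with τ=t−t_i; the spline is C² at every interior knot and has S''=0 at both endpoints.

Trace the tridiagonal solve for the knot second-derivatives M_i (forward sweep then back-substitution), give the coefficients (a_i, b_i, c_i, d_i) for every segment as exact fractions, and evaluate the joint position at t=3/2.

Δ: Δ0=1, Δ1=-7, Δ2=2, Δ3=-2
row 1: diag=6, rhs=-48; c'=1/6, d'=-8
row 2: denom=8−1·1/6=47/6; d'=(54−1·-8)/(47/6)=372/47
row 3: denom=10−3·18/47=416/47; d'=(-24−3·372/47)/(416/47)=-561/104
back: M3=-561/104
back: M2=372/47−18/47·-561/104=519/52
back: M1=-8−1/6·519/52=-1005/104
M: M0=0, M1=-1005/104, M2=519/52, M3=-561/104, M4=0
seg 0: a=1, c=M0/2=0, d=(M1−M0)/(6·2)=-335/416, b=Δ0−h0·(2M0+M1)/6=439/104
seg 1: a=3, c=M1/2=-1005/208, d=(M2−M1)/(6·1)=681/208, b=Δ1−h1·(2M1+M2)/6=-283/52
seg 2: a=-4, c=M2/2=519/104, d=(M3−M2)/(6·3)=-41/48, b=Δ2−h2·(2M2+M3)/6=-1099/208
seg 3: a=2, c=M3/2=-561/208, d=(M4−M3)/(6·2)=187/416, b=Δ3−h3·(2M3+M4)/6=83/52
t_q=3/2 → seg 0, τ=3/2; S=1+439/104·τ+0·τ²+-335/416·τ³=15355/3328

  seg 0: a=1 b=439/104 c=0 d=-335/416
  seg 1: a=3 b=-283/52 c=-1005/208 d=681/208
  seg 2: a=-4 b=-1099/208 c=519/104 d=-41/48
  seg 3: a=2 b=83/52 c=-561/208 d=187/416
S(3/2) = 15355/3328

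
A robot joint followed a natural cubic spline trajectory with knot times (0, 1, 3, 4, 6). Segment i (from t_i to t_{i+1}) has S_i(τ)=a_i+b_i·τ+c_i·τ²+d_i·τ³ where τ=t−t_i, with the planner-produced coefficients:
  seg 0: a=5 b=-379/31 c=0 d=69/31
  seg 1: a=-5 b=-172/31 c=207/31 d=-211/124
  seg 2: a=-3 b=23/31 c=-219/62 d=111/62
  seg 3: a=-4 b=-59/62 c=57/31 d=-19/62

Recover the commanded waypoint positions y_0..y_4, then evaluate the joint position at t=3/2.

y_0 = S_0(0) = a_0 = 5
y_1 = S_1(0) = a_1 = -5
y_2 = S_2(0) = a_2 = -3
y_3 = S_3(0) = a_3 = -4
y_4 = S_3(2) = -1
t_q=3/2 is in segment 1 (τ=1/2); S_1(τ)=-6267/992

y_0=5 y_1=-5 y_2=-3 y_3=-4 y_4=-1
S(3/2) = -6267/992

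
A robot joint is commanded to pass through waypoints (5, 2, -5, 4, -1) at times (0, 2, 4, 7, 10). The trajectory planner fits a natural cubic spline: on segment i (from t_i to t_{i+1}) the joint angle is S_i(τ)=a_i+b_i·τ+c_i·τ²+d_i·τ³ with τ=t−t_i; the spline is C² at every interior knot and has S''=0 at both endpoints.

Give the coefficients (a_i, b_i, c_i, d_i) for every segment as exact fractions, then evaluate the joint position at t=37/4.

  seg 0: a=5 b=-8/15 c=0 d=-29/120
  seg 1: a=2 b=-103/30 c=-29/20 d=17/24
  seg 2: a=-5 b=-11/15 c=14/5 d=-14/27
  seg 3: a=4 b=31/15 c=-28/15 d=28/135
S(37/4) = 25/16

Δ: Δ0=-3/2, Δ1=-7/2, Δ2=3, Δ3=-5/3
row 1: diag=8, rhs=-12; c'=1/4, d'=-3/2
row 2: denom=10−2·1/4=19/2; d'=(39−2·-3/2)/(19/2)=84/19
row 3: denom=12−3·6/19=210/19; d'=(-28−3·84/19)/(210/19)=-56/15
back: M3=-56/15
back: M2=84/19−6/19·-56/15=28/5
back: M1=-3/2−1/4·28/5=-29/10
M: M0=0, M1=-29/10, M2=28/5, M3=-56/15, M4=0
seg 0: a=5, c=M0/2=0, d=(M1−M0)/(6·2)=-29/120, b=Δ0−h0·(2M0+M1)/6=-8/15
seg 1: a=2, c=M1/2=-29/20, d=(M2−M1)/(6·2)=17/24, b=Δ1−h1·(2M1+M2)/6=-103/30
seg 2: a=-5, c=M2/2=14/5, d=(M3−M2)/(6·3)=-14/27, b=Δ2−h2·(2M2+M3)/6=-11/15
seg 3: a=4, c=M3/2=-28/15, d=(M4−M3)/(6·3)=28/135, b=Δ3−h3·(2M3+M4)/6=31/15
t_q=37/4 → seg 3, τ=9/4; S=4+31/15·τ+-28/15·τ²+28/135·τ³=25/16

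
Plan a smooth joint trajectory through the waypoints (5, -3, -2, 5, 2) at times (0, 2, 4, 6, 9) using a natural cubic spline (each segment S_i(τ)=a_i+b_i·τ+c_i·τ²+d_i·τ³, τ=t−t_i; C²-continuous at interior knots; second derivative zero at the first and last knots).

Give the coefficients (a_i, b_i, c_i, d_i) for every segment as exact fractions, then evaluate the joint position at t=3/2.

Δ: Δ0=-4, Δ1=1/2, Δ2=7/2, Δ3=-1
row 1: diag=8, rhs=27; c'=1/4, d'=27/8
row 2: denom=8−2·1/4=15/2; d'=(18−2·27/8)/(15/2)=3/2
row 3: denom=10−2·4/15=142/15; d'=(-27−2·3/2)/(142/15)=-225/71
back: M3=-225/71
back: M2=3/2−4/15·-225/71=333/142
back: M1=27/8−1/4·333/142=198/71
M: M0=0, M1=198/71, M2=333/142, M3=-225/71, M4=0
seg 0: a=5, c=M0/2=0, d=(M1−M0)/(6·2)=33/142, b=Δ0−h0·(2M0+M1)/6=-350/71
seg 1: a=-3, c=M1/2=99/71, d=(M2−M1)/(6·2)=-21/568, b=Δ1−h1·(2M1+M2)/6=-152/71
seg 2: a=-2, c=M2/2=333/284, d=(M3−M2)/(6·2)=-261/568, b=Δ2−h2·(2M2+M3)/6=425/142
seg 3: a=5, c=M3/2=-225/142, d=(M4−M3)/(6·3)=25/142, b=Δ3−h3·(2M3+M4)/6=154/71
t_q=3/2 → seg 0, τ=3/2; S=5+-350/71·τ+0·τ²+33/142·τ³=-1829/1136

  seg 0: a=5 b=-350/71 c=0 d=33/142
  seg 1: a=-3 b=-152/71 c=99/71 d=-21/568
  seg 2: a=-2 b=425/142 c=333/284 d=-261/568
  seg 3: a=5 b=154/71 c=-225/142 d=25/142
S(3/2) = -1829/1136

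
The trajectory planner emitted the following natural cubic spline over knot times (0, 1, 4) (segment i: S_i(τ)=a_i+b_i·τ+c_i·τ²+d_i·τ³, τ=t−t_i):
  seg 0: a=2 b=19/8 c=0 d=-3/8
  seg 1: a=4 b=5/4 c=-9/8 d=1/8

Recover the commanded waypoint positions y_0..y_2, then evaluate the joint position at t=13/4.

y_0=2 y_1=4 y_2=1
S(13/4) = 1301/512

y_0 = S_0(0) = a_0 = 2
y_1 = S_1(0) = a_1 = 4
y_2 = S_1(3) = 1
t_q=13/4 is in segment 1 (τ=9/4); S_1(τ)=1301/512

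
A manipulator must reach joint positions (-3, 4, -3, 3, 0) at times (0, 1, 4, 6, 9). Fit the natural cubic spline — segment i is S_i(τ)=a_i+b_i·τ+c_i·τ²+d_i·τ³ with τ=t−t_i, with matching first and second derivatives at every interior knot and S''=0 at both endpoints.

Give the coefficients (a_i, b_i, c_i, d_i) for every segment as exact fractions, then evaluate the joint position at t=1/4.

Δ: Δ0=7, Δ1=-7/3, Δ2=3, Δ3=-1
row 1: diag=8, rhs=-56; c'=3/8, d'=-7
row 2: denom=10−3·3/8=71/8; d'=(32−3·-7)/(71/8)=424/71
row 3: denom=10−2·16/71=678/71; d'=(-24−2·424/71)/(678/71)=-1276/339
back: M3=-1276/339
back: M2=424/71−16/71·-1276/339=2312/339
back: M1=-7−3/8·2312/339=-1080/113
M: M0=0, M1=-1080/113, M2=2312/339, M3=-1276/339, M4=0
seg 0: a=-3, c=M0/2=0, d=(M1−M0)/(6·1)=-180/113, b=Δ0−h0·(2M0+M1)/6=971/113
seg 1: a=4, c=M1/2=-540/113, d=(M2−M1)/(6·3)=2776/3051, b=Δ1−h1·(2M1+M2)/6=431/113
seg 2: a=-3, c=M2/2=1156/339, d=(M3−M2)/(6·2)=-299/339, b=Δ2−h2·(2M2+M3)/6=-33/113
seg 3: a=3, c=M3/2=-638/339, d=(M4−M3)/(6·3)=638/3051, b=Δ3−h3·(2M3+M4)/6=937/339
t_q=1/4 → seg 0, τ=1/4; S=-3+971/113·τ+0·τ²+-180/113·τ³=-1585/1808

  seg 0: a=-3 b=971/113 c=0 d=-180/113
  seg 1: a=4 b=431/113 c=-540/113 d=2776/3051
  seg 2: a=-3 b=-33/113 c=1156/339 d=-299/339
  seg 3: a=3 b=937/339 c=-638/339 d=638/3051
S(1/4) = -1585/1808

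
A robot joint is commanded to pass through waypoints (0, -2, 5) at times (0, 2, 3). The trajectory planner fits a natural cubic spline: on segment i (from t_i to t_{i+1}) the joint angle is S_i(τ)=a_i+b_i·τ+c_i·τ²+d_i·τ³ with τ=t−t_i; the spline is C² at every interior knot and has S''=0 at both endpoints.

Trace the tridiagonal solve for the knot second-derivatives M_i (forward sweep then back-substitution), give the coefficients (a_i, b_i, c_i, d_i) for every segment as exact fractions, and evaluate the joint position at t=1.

Δ: Δ0=-1, Δ1=7
row 1: diag=6, rhs=48; c'=1/6, d'=8
back: M1=8
M: M0=0, M1=8, M2=0
seg 0: a=0, c=M0/2=0, d=(M1−M0)/(6·2)=2/3, b=Δ0−h0·(2M0+M1)/6=-11/3
seg 1: a=-2, c=M1/2=4, d=(M2−M1)/(6·1)=-4/3, b=Δ1−h1·(2M1+M2)/6=13/3
t_q=1 → seg 0, τ=1; S=0+-11/3·τ+0·τ²+2/3·τ³=-3

  seg 0: a=0 b=-11/3 c=0 d=2/3
  seg 1: a=-2 b=13/3 c=4 d=-4/3
S(1) = -3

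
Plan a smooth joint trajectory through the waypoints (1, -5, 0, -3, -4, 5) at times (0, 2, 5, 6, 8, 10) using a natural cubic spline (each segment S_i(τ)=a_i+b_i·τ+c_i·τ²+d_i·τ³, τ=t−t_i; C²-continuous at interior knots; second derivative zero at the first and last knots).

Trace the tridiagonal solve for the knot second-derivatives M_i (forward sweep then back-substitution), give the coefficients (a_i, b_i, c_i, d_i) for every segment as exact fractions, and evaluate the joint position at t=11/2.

Δ: Δ0=-3, Δ1=5/3, Δ2=-3, Δ3=-1/2, Δ4=9/2
row 1: diag=10, rhs=28; c'=3/10, d'=14/5
row 2: denom=8−3·3/10=71/10; d'=(-28−3·14/5)/(71/10)=-364/71
row 3: denom=6−1·10/71=416/71; d'=(15−1·-364/71)/(416/71)=1429/416
row 4: denom=8−2·71/208=761/104; d'=(30−2·1429/416)/(761/104)=4811/1522
back: M4=4811/1522
back: M3=1429/416−71/208·4811/1522=1793/761
back: M2=-364/71−10/71·1793/761=-4154/761
back: M1=14/5−3/10·-4154/761=3377/761
M: M0=0, M1=3377/761, M2=-4154/761, M3=1793/761, M4=4811/1522, M5=0
seg 0: a=1, c=M0/2=0, d=(M1−M0)/(6·2)=3377/9132, b=Δ0−h0·(2M0+M1)/6=-10226/2283
seg 1: a=-5, c=M1/2=3377/1522, d=(M2−M1)/(6·3)=-7531/13698, b=Δ1−h1·(2M1+M2)/6=-95/2283
seg 2: a=0, c=M2/2=-2077/761, d=(M3−M2)/(6·1)=5947/4566, b=Δ2−h2·(2M2+M3)/6=-7183/4566
seg 3: a=-3, c=M3/2=1793/1522, d=(M4−M3)/(6·2)=1225/18264, b=Δ3−h3·(2M3+M4)/6=-7133/2283
seg 4: a=-4, c=M4/2=4811/3044, d=(M5−M4)/(6·2)=-4811/18264, b=Δ4−h4·(2M4+M5)/6=10925/4566
t_q=11/2 → seg 2, τ=1/2; S=0+-7183/4566·τ+-2077/761·τ²+5947/4566·τ³=-15903/12176

  seg 0: a=1 b=-10226/2283 c=0 d=3377/9132
  seg 1: a=-5 b=-95/2283 c=3377/1522 d=-7531/13698
  seg 2: a=0 b=-7183/4566 c=-2077/761 d=5947/4566
  seg 3: a=-3 b=-7133/2283 c=1793/1522 d=1225/18264
  seg 4: a=-4 b=10925/4566 c=4811/3044 d=-4811/18264
S(11/2) = -15903/12176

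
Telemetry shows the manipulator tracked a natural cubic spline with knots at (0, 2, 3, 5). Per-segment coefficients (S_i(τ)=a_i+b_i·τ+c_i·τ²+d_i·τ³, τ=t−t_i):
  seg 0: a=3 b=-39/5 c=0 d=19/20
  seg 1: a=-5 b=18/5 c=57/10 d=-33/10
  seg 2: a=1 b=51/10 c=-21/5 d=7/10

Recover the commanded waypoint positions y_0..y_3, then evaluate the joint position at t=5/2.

y_0=3 y_1=-5 y_2=1 y_3=0
S(5/2) = -35/16

y_0 = S_0(0) = a_0 = 3
y_1 = S_1(0) = a_1 = -5
y_2 = S_2(0) = a_2 = 1
y_3 = S_2(2) = 0
t_q=5/2 is in segment 1 (τ=1/2); S_1(τ)=-35/16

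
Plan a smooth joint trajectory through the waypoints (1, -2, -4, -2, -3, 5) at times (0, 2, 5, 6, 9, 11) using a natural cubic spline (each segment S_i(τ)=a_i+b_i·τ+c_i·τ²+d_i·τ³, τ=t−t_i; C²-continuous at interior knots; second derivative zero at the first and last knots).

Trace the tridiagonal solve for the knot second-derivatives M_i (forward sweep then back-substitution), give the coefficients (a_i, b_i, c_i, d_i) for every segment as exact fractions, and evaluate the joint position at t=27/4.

Δ: Δ0=-3/2, Δ1=-2/3, Δ2=2, Δ3=-1/3, Δ4=4
row 1: diag=10, rhs=5; c'=3/10, d'=1/2
row 2: denom=8−3·3/10=71/10; d'=(16−3·1/2)/(71/10)=145/71
row 3: denom=8−1·10/71=558/71; d'=(-14−1·145/71)/(558/71)=-1139/558
row 4: denom=10−3·71/186=549/62; d'=(26−3·-1139/558)/(549/62)=5975/1647
back: M4=5975/1647
back: M3=-1139/558−71/186·5975/1647=-16928/4941
back: M2=145/71−10/71·-16928/4941=12475/4941
back: M1=1/2−3/10·12475/4941=-424/1647
M: M0=0, M1=-424/1647, M2=12475/4941, M3=-16928/4941, M4=5975/1647, M5=0
seg 0: a=1, c=M0/2=0, d=(M1−M0)/(6·2)=-106/4941, b=Δ0−h0·(2M0+M1)/6=-13975/9882
seg 1: a=-2, c=M1/2=-212/1647, d=(M2−M1)/(6·3)=13747/88938, b=Δ1−h1·(2M1+M2)/6=-16519/9882
seg 2: a=-4, c=M2/2=12475/9882, d=(M3−M2)/(6·1)=-121/122, b=Δ2−h2·(2M2+M3)/6=8545/4941
seg 3: a=-2, c=M3/2=-8464/4941, d=(M4−M3)/(6·3)=34853/88938, b=Δ3−h3·(2M3+M4)/6=12637/9882
seg 4: a=-3, c=M4/2=5975/3294, d=(M5−M4)/(6·2)=-5975/19764, b=Δ4−h4·(2M4+M5)/6=7814/4941
t_q=27/4 → seg 3, τ=3/4; S=-2+12637/9882·τ+-8464/4941·τ²+34853/88938·τ³=-129241/70272

  seg 0: a=1 b=-13975/9882 c=0 d=-106/4941
  seg 1: a=-2 b=-16519/9882 c=-212/1647 d=13747/88938
  seg 2: a=-4 b=8545/4941 c=12475/9882 d=-121/122
  seg 3: a=-2 b=12637/9882 c=-8464/4941 d=34853/88938
  seg 4: a=-3 b=7814/4941 c=5975/3294 d=-5975/19764
S(27/4) = -129241/70272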